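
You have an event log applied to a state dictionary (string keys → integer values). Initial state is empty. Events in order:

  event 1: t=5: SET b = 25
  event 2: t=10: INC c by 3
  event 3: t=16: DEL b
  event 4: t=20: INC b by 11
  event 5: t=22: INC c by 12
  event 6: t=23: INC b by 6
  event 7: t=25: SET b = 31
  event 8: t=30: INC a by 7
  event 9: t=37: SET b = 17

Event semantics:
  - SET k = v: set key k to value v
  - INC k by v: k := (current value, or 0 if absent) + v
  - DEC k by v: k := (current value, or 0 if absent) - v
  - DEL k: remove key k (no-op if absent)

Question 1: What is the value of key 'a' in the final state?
Answer: 7

Derivation:
Track key 'a' through all 9 events:
  event 1 (t=5: SET b = 25): a unchanged
  event 2 (t=10: INC c by 3): a unchanged
  event 3 (t=16: DEL b): a unchanged
  event 4 (t=20: INC b by 11): a unchanged
  event 5 (t=22: INC c by 12): a unchanged
  event 6 (t=23: INC b by 6): a unchanged
  event 7 (t=25: SET b = 31): a unchanged
  event 8 (t=30: INC a by 7): a (absent) -> 7
  event 9 (t=37: SET b = 17): a unchanged
Final: a = 7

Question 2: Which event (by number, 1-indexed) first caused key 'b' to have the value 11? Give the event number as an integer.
Looking for first event where b becomes 11:
  event 1: b = 25
  event 2: b = 25
  event 3: b = (absent)
  event 4: b (absent) -> 11  <-- first match

Answer: 4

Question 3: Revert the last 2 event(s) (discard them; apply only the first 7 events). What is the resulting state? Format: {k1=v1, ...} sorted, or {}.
Answer: {b=31, c=15}

Derivation:
Keep first 7 events (discard last 2):
  after event 1 (t=5: SET b = 25): {b=25}
  after event 2 (t=10: INC c by 3): {b=25, c=3}
  after event 3 (t=16: DEL b): {c=3}
  after event 4 (t=20: INC b by 11): {b=11, c=3}
  after event 5 (t=22: INC c by 12): {b=11, c=15}
  after event 6 (t=23: INC b by 6): {b=17, c=15}
  after event 7 (t=25: SET b = 31): {b=31, c=15}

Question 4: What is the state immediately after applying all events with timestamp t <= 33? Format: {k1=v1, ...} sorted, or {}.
Apply events with t <= 33 (8 events):
  after event 1 (t=5: SET b = 25): {b=25}
  after event 2 (t=10: INC c by 3): {b=25, c=3}
  after event 3 (t=16: DEL b): {c=3}
  after event 4 (t=20: INC b by 11): {b=11, c=3}
  after event 5 (t=22: INC c by 12): {b=11, c=15}
  after event 6 (t=23: INC b by 6): {b=17, c=15}
  after event 7 (t=25: SET b = 31): {b=31, c=15}
  after event 8 (t=30: INC a by 7): {a=7, b=31, c=15}

Answer: {a=7, b=31, c=15}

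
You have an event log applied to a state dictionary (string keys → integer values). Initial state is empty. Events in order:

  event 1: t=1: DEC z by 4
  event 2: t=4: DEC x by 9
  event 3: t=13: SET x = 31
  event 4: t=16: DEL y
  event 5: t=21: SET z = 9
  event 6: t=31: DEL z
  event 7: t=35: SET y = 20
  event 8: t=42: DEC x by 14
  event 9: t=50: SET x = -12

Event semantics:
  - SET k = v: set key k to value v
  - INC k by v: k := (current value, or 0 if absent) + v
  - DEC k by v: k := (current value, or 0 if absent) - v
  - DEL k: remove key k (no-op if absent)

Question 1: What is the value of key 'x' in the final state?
Track key 'x' through all 9 events:
  event 1 (t=1: DEC z by 4): x unchanged
  event 2 (t=4: DEC x by 9): x (absent) -> -9
  event 3 (t=13: SET x = 31): x -9 -> 31
  event 4 (t=16: DEL y): x unchanged
  event 5 (t=21: SET z = 9): x unchanged
  event 6 (t=31: DEL z): x unchanged
  event 7 (t=35: SET y = 20): x unchanged
  event 8 (t=42: DEC x by 14): x 31 -> 17
  event 9 (t=50: SET x = -12): x 17 -> -12
Final: x = -12

Answer: -12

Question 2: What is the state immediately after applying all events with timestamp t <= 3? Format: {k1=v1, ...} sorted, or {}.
Answer: {z=-4}

Derivation:
Apply events with t <= 3 (1 events):
  after event 1 (t=1: DEC z by 4): {z=-4}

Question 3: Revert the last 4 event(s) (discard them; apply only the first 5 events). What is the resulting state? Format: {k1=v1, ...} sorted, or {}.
Keep first 5 events (discard last 4):
  after event 1 (t=1: DEC z by 4): {z=-4}
  after event 2 (t=4: DEC x by 9): {x=-9, z=-4}
  after event 3 (t=13: SET x = 31): {x=31, z=-4}
  after event 4 (t=16: DEL y): {x=31, z=-4}
  after event 5 (t=21: SET z = 9): {x=31, z=9}

Answer: {x=31, z=9}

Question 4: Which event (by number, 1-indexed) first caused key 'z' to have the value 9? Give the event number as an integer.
Looking for first event where z becomes 9:
  event 1: z = -4
  event 2: z = -4
  event 3: z = -4
  event 4: z = -4
  event 5: z -4 -> 9  <-- first match

Answer: 5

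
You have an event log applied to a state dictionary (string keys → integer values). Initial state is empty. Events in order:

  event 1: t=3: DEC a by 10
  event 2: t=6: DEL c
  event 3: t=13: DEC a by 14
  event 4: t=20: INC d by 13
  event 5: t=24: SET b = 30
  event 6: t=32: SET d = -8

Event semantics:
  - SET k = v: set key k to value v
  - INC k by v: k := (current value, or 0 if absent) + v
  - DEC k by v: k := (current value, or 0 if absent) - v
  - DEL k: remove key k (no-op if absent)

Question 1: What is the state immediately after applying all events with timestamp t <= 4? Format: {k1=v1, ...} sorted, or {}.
Apply events with t <= 4 (1 events):
  after event 1 (t=3: DEC a by 10): {a=-10}

Answer: {a=-10}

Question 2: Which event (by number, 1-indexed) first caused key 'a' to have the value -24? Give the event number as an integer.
Answer: 3

Derivation:
Looking for first event where a becomes -24:
  event 1: a = -10
  event 2: a = -10
  event 3: a -10 -> -24  <-- first match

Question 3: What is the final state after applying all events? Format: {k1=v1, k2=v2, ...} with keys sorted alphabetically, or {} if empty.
Answer: {a=-24, b=30, d=-8}

Derivation:
  after event 1 (t=3: DEC a by 10): {a=-10}
  after event 2 (t=6: DEL c): {a=-10}
  after event 3 (t=13: DEC a by 14): {a=-24}
  after event 4 (t=20: INC d by 13): {a=-24, d=13}
  after event 5 (t=24: SET b = 30): {a=-24, b=30, d=13}
  after event 6 (t=32: SET d = -8): {a=-24, b=30, d=-8}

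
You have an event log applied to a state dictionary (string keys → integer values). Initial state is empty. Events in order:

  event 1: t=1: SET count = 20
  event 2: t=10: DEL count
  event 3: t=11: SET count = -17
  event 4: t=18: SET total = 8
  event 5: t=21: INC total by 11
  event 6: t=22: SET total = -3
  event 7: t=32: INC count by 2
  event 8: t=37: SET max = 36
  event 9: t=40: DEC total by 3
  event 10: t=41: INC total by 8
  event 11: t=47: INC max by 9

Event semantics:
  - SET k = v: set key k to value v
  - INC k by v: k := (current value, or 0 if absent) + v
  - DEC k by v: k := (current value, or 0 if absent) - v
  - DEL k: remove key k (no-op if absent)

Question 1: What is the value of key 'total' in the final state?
Answer: 2

Derivation:
Track key 'total' through all 11 events:
  event 1 (t=1: SET count = 20): total unchanged
  event 2 (t=10: DEL count): total unchanged
  event 3 (t=11: SET count = -17): total unchanged
  event 4 (t=18: SET total = 8): total (absent) -> 8
  event 5 (t=21: INC total by 11): total 8 -> 19
  event 6 (t=22: SET total = -3): total 19 -> -3
  event 7 (t=32: INC count by 2): total unchanged
  event 8 (t=37: SET max = 36): total unchanged
  event 9 (t=40: DEC total by 3): total -3 -> -6
  event 10 (t=41: INC total by 8): total -6 -> 2
  event 11 (t=47: INC max by 9): total unchanged
Final: total = 2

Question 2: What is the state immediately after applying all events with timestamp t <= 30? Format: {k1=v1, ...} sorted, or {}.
Answer: {count=-17, total=-3}

Derivation:
Apply events with t <= 30 (6 events):
  after event 1 (t=1: SET count = 20): {count=20}
  after event 2 (t=10: DEL count): {}
  after event 3 (t=11: SET count = -17): {count=-17}
  after event 4 (t=18: SET total = 8): {count=-17, total=8}
  after event 5 (t=21: INC total by 11): {count=-17, total=19}
  after event 6 (t=22: SET total = -3): {count=-17, total=-3}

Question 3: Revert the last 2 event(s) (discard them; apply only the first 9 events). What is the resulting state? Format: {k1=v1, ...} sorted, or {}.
Answer: {count=-15, max=36, total=-6}

Derivation:
Keep first 9 events (discard last 2):
  after event 1 (t=1: SET count = 20): {count=20}
  after event 2 (t=10: DEL count): {}
  after event 3 (t=11: SET count = -17): {count=-17}
  after event 4 (t=18: SET total = 8): {count=-17, total=8}
  after event 5 (t=21: INC total by 11): {count=-17, total=19}
  after event 6 (t=22: SET total = -3): {count=-17, total=-3}
  after event 7 (t=32: INC count by 2): {count=-15, total=-3}
  after event 8 (t=37: SET max = 36): {count=-15, max=36, total=-3}
  after event 9 (t=40: DEC total by 3): {count=-15, max=36, total=-6}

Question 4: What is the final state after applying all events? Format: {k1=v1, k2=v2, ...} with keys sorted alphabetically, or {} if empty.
Answer: {count=-15, max=45, total=2}

Derivation:
  after event 1 (t=1: SET count = 20): {count=20}
  after event 2 (t=10: DEL count): {}
  after event 3 (t=11: SET count = -17): {count=-17}
  after event 4 (t=18: SET total = 8): {count=-17, total=8}
  after event 5 (t=21: INC total by 11): {count=-17, total=19}
  after event 6 (t=22: SET total = -3): {count=-17, total=-3}
  after event 7 (t=32: INC count by 2): {count=-15, total=-3}
  after event 8 (t=37: SET max = 36): {count=-15, max=36, total=-3}
  after event 9 (t=40: DEC total by 3): {count=-15, max=36, total=-6}
  after event 10 (t=41: INC total by 8): {count=-15, max=36, total=2}
  after event 11 (t=47: INC max by 9): {count=-15, max=45, total=2}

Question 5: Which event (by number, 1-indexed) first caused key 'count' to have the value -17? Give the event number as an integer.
Answer: 3

Derivation:
Looking for first event where count becomes -17:
  event 1: count = 20
  event 2: count = (absent)
  event 3: count (absent) -> -17  <-- first match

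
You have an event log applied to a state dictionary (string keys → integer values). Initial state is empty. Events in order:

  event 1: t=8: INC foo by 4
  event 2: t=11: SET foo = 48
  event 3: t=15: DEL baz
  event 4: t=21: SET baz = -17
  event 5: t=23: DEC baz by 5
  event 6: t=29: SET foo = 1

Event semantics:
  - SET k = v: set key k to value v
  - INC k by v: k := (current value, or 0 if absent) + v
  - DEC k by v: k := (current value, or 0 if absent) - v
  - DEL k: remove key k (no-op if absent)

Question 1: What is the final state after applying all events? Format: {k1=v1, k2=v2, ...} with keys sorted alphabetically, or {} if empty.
Answer: {baz=-22, foo=1}

Derivation:
  after event 1 (t=8: INC foo by 4): {foo=4}
  after event 2 (t=11: SET foo = 48): {foo=48}
  after event 3 (t=15: DEL baz): {foo=48}
  after event 4 (t=21: SET baz = -17): {baz=-17, foo=48}
  after event 5 (t=23: DEC baz by 5): {baz=-22, foo=48}
  after event 6 (t=29: SET foo = 1): {baz=-22, foo=1}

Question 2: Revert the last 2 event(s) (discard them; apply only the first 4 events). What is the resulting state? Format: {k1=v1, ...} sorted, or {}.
Keep first 4 events (discard last 2):
  after event 1 (t=8: INC foo by 4): {foo=4}
  after event 2 (t=11: SET foo = 48): {foo=48}
  after event 3 (t=15: DEL baz): {foo=48}
  after event 4 (t=21: SET baz = -17): {baz=-17, foo=48}

Answer: {baz=-17, foo=48}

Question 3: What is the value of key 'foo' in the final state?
Answer: 1

Derivation:
Track key 'foo' through all 6 events:
  event 1 (t=8: INC foo by 4): foo (absent) -> 4
  event 2 (t=11: SET foo = 48): foo 4 -> 48
  event 3 (t=15: DEL baz): foo unchanged
  event 4 (t=21: SET baz = -17): foo unchanged
  event 5 (t=23: DEC baz by 5): foo unchanged
  event 6 (t=29: SET foo = 1): foo 48 -> 1
Final: foo = 1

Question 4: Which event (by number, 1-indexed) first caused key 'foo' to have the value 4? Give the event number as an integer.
Looking for first event where foo becomes 4:
  event 1: foo (absent) -> 4  <-- first match

Answer: 1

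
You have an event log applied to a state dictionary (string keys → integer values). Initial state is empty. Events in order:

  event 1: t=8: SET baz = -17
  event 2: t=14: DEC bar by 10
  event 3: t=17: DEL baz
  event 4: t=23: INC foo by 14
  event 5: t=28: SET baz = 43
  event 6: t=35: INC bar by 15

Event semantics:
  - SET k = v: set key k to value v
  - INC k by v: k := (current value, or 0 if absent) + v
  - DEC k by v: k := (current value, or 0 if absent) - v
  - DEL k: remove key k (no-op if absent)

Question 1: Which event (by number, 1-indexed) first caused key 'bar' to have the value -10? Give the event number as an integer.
Looking for first event where bar becomes -10:
  event 2: bar (absent) -> -10  <-- first match

Answer: 2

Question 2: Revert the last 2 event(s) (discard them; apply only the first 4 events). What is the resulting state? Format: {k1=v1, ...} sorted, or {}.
Answer: {bar=-10, foo=14}

Derivation:
Keep first 4 events (discard last 2):
  after event 1 (t=8: SET baz = -17): {baz=-17}
  after event 2 (t=14: DEC bar by 10): {bar=-10, baz=-17}
  after event 3 (t=17: DEL baz): {bar=-10}
  after event 4 (t=23: INC foo by 14): {bar=-10, foo=14}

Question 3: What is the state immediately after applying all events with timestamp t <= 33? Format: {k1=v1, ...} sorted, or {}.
Answer: {bar=-10, baz=43, foo=14}

Derivation:
Apply events with t <= 33 (5 events):
  after event 1 (t=8: SET baz = -17): {baz=-17}
  after event 2 (t=14: DEC bar by 10): {bar=-10, baz=-17}
  after event 3 (t=17: DEL baz): {bar=-10}
  after event 4 (t=23: INC foo by 14): {bar=-10, foo=14}
  after event 5 (t=28: SET baz = 43): {bar=-10, baz=43, foo=14}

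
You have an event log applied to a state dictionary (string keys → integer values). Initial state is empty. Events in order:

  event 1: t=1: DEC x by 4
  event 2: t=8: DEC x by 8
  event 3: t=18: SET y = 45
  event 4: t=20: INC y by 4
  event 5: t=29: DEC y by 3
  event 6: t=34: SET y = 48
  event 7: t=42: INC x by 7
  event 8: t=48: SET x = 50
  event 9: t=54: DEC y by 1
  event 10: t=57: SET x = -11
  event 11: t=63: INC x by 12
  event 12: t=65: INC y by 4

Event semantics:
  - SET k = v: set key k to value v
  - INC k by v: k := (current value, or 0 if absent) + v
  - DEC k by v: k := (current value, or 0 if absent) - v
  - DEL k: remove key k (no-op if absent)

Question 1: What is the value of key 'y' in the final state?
Track key 'y' through all 12 events:
  event 1 (t=1: DEC x by 4): y unchanged
  event 2 (t=8: DEC x by 8): y unchanged
  event 3 (t=18: SET y = 45): y (absent) -> 45
  event 4 (t=20: INC y by 4): y 45 -> 49
  event 5 (t=29: DEC y by 3): y 49 -> 46
  event 6 (t=34: SET y = 48): y 46 -> 48
  event 7 (t=42: INC x by 7): y unchanged
  event 8 (t=48: SET x = 50): y unchanged
  event 9 (t=54: DEC y by 1): y 48 -> 47
  event 10 (t=57: SET x = -11): y unchanged
  event 11 (t=63: INC x by 12): y unchanged
  event 12 (t=65: INC y by 4): y 47 -> 51
Final: y = 51

Answer: 51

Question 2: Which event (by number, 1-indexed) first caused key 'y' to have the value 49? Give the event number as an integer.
Looking for first event where y becomes 49:
  event 3: y = 45
  event 4: y 45 -> 49  <-- first match

Answer: 4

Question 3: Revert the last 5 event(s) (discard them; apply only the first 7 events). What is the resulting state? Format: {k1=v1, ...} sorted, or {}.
Answer: {x=-5, y=48}

Derivation:
Keep first 7 events (discard last 5):
  after event 1 (t=1: DEC x by 4): {x=-4}
  after event 2 (t=8: DEC x by 8): {x=-12}
  after event 3 (t=18: SET y = 45): {x=-12, y=45}
  after event 4 (t=20: INC y by 4): {x=-12, y=49}
  after event 5 (t=29: DEC y by 3): {x=-12, y=46}
  after event 6 (t=34: SET y = 48): {x=-12, y=48}
  after event 7 (t=42: INC x by 7): {x=-5, y=48}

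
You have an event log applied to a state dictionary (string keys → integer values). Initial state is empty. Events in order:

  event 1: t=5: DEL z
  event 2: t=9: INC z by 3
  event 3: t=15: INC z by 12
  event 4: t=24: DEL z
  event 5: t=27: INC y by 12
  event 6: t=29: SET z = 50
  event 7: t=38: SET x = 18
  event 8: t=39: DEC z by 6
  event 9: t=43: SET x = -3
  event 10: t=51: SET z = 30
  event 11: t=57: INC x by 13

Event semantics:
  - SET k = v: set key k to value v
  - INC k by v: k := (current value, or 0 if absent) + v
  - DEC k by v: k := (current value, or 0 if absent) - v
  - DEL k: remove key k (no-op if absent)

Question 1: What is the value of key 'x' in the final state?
Answer: 10

Derivation:
Track key 'x' through all 11 events:
  event 1 (t=5: DEL z): x unchanged
  event 2 (t=9: INC z by 3): x unchanged
  event 3 (t=15: INC z by 12): x unchanged
  event 4 (t=24: DEL z): x unchanged
  event 5 (t=27: INC y by 12): x unchanged
  event 6 (t=29: SET z = 50): x unchanged
  event 7 (t=38: SET x = 18): x (absent) -> 18
  event 8 (t=39: DEC z by 6): x unchanged
  event 9 (t=43: SET x = -3): x 18 -> -3
  event 10 (t=51: SET z = 30): x unchanged
  event 11 (t=57: INC x by 13): x -3 -> 10
Final: x = 10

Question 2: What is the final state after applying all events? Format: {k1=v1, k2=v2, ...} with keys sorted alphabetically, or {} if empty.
Answer: {x=10, y=12, z=30}

Derivation:
  after event 1 (t=5: DEL z): {}
  after event 2 (t=9: INC z by 3): {z=3}
  after event 3 (t=15: INC z by 12): {z=15}
  after event 4 (t=24: DEL z): {}
  after event 5 (t=27: INC y by 12): {y=12}
  after event 6 (t=29: SET z = 50): {y=12, z=50}
  after event 7 (t=38: SET x = 18): {x=18, y=12, z=50}
  after event 8 (t=39: DEC z by 6): {x=18, y=12, z=44}
  after event 9 (t=43: SET x = -3): {x=-3, y=12, z=44}
  after event 10 (t=51: SET z = 30): {x=-3, y=12, z=30}
  after event 11 (t=57: INC x by 13): {x=10, y=12, z=30}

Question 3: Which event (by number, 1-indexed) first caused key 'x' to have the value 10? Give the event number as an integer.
Looking for first event where x becomes 10:
  event 7: x = 18
  event 8: x = 18
  event 9: x = -3
  event 10: x = -3
  event 11: x -3 -> 10  <-- first match

Answer: 11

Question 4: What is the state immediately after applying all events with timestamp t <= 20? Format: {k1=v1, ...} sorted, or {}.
Answer: {z=15}

Derivation:
Apply events with t <= 20 (3 events):
  after event 1 (t=5: DEL z): {}
  after event 2 (t=9: INC z by 3): {z=3}
  after event 3 (t=15: INC z by 12): {z=15}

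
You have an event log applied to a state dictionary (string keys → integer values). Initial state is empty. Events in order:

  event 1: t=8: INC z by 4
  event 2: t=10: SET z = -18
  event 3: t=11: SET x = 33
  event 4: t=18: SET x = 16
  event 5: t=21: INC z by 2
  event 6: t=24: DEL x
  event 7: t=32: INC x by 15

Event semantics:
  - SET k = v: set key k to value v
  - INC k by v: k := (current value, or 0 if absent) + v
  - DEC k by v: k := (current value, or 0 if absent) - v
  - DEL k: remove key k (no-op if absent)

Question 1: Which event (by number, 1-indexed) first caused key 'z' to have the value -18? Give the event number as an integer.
Looking for first event where z becomes -18:
  event 1: z = 4
  event 2: z 4 -> -18  <-- first match

Answer: 2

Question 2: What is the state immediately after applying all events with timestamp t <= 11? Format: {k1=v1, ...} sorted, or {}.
Answer: {x=33, z=-18}

Derivation:
Apply events with t <= 11 (3 events):
  after event 1 (t=8: INC z by 4): {z=4}
  after event 2 (t=10: SET z = -18): {z=-18}
  after event 3 (t=11: SET x = 33): {x=33, z=-18}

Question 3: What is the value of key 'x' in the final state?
Answer: 15

Derivation:
Track key 'x' through all 7 events:
  event 1 (t=8: INC z by 4): x unchanged
  event 2 (t=10: SET z = -18): x unchanged
  event 3 (t=11: SET x = 33): x (absent) -> 33
  event 4 (t=18: SET x = 16): x 33 -> 16
  event 5 (t=21: INC z by 2): x unchanged
  event 6 (t=24: DEL x): x 16 -> (absent)
  event 7 (t=32: INC x by 15): x (absent) -> 15
Final: x = 15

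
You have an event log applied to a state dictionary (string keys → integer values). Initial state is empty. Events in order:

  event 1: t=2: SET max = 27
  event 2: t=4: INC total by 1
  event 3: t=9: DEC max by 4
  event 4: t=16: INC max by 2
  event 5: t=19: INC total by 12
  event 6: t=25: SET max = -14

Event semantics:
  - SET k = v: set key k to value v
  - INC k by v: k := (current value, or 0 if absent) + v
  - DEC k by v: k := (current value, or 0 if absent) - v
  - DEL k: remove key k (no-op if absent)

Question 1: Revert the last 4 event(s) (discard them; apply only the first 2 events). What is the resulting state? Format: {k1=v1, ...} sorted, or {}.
Keep first 2 events (discard last 4):
  after event 1 (t=2: SET max = 27): {max=27}
  after event 2 (t=4: INC total by 1): {max=27, total=1}

Answer: {max=27, total=1}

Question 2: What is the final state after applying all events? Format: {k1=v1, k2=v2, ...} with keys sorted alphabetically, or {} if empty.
  after event 1 (t=2: SET max = 27): {max=27}
  after event 2 (t=4: INC total by 1): {max=27, total=1}
  after event 3 (t=9: DEC max by 4): {max=23, total=1}
  after event 4 (t=16: INC max by 2): {max=25, total=1}
  after event 5 (t=19: INC total by 12): {max=25, total=13}
  after event 6 (t=25: SET max = -14): {max=-14, total=13}

Answer: {max=-14, total=13}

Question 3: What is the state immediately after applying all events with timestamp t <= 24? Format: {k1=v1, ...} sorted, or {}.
Answer: {max=25, total=13}

Derivation:
Apply events with t <= 24 (5 events):
  after event 1 (t=2: SET max = 27): {max=27}
  after event 2 (t=4: INC total by 1): {max=27, total=1}
  after event 3 (t=9: DEC max by 4): {max=23, total=1}
  after event 4 (t=16: INC max by 2): {max=25, total=1}
  after event 5 (t=19: INC total by 12): {max=25, total=13}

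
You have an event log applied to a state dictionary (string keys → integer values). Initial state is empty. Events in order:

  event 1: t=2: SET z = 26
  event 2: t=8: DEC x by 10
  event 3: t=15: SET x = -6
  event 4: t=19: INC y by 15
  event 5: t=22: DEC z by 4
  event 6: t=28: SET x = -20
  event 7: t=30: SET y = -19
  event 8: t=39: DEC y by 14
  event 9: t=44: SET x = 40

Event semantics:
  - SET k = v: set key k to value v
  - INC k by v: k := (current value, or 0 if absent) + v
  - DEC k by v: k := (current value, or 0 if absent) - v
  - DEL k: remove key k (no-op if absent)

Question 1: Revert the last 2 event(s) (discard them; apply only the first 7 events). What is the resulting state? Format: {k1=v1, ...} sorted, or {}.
Answer: {x=-20, y=-19, z=22}

Derivation:
Keep first 7 events (discard last 2):
  after event 1 (t=2: SET z = 26): {z=26}
  after event 2 (t=8: DEC x by 10): {x=-10, z=26}
  after event 3 (t=15: SET x = -6): {x=-6, z=26}
  after event 4 (t=19: INC y by 15): {x=-6, y=15, z=26}
  after event 5 (t=22: DEC z by 4): {x=-6, y=15, z=22}
  after event 6 (t=28: SET x = -20): {x=-20, y=15, z=22}
  after event 7 (t=30: SET y = -19): {x=-20, y=-19, z=22}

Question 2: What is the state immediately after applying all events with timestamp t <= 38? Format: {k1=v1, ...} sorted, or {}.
Answer: {x=-20, y=-19, z=22}

Derivation:
Apply events with t <= 38 (7 events):
  after event 1 (t=2: SET z = 26): {z=26}
  after event 2 (t=8: DEC x by 10): {x=-10, z=26}
  after event 3 (t=15: SET x = -6): {x=-6, z=26}
  after event 4 (t=19: INC y by 15): {x=-6, y=15, z=26}
  after event 5 (t=22: DEC z by 4): {x=-6, y=15, z=22}
  after event 6 (t=28: SET x = -20): {x=-20, y=15, z=22}
  after event 7 (t=30: SET y = -19): {x=-20, y=-19, z=22}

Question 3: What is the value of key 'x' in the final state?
Answer: 40

Derivation:
Track key 'x' through all 9 events:
  event 1 (t=2: SET z = 26): x unchanged
  event 2 (t=8: DEC x by 10): x (absent) -> -10
  event 3 (t=15: SET x = -6): x -10 -> -6
  event 4 (t=19: INC y by 15): x unchanged
  event 5 (t=22: DEC z by 4): x unchanged
  event 6 (t=28: SET x = -20): x -6 -> -20
  event 7 (t=30: SET y = -19): x unchanged
  event 8 (t=39: DEC y by 14): x unchanged
  event 9 (t=44: SET x = 40): x -20 -> 40
Final: x = 40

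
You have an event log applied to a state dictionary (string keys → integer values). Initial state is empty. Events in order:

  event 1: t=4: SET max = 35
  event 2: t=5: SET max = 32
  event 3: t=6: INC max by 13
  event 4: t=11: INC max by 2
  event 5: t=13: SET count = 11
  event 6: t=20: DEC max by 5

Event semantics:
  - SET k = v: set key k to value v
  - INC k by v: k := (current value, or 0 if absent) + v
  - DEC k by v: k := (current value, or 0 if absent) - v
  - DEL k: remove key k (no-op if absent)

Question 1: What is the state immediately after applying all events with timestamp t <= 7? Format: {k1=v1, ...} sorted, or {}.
Apply events with t <= 7 (3 events):
  after event 1 (t=4: SET max = 35): {max=35}
  after event 2 (t=5: SET max = 32): {max=32}
  after event 3 (t=6: INC max by 13): {max=45}

Answer: {max=45}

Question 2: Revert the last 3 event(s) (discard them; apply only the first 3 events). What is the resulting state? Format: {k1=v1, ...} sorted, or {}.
Answer: {max=45}

Derivation:
Keep first 3 events (discard last 3):
  after event 1 (t=4: SET max = 35): {max=35}
  after event 2 (t=5: SET max = 32): {max=32}
  after event 3 (t=6: INC max by 13): {max=45}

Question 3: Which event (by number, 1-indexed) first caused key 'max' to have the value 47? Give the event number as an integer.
Looking for first event where max becomes 47:
  event 1: max = 35
  event 2: max = 32
  event 3: max = 45
  event 4: max 45 -> 47  <-- first match

Answer: 4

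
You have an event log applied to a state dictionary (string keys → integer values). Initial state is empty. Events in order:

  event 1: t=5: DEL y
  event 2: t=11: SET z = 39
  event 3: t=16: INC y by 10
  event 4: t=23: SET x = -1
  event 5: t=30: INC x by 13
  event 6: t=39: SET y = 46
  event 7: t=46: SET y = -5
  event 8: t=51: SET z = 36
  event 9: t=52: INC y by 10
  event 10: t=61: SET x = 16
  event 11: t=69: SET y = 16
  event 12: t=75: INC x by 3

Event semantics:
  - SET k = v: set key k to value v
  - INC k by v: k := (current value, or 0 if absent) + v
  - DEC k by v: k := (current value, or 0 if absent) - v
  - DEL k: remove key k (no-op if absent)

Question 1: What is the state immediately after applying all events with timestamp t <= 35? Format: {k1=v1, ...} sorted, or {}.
Apply events with t <= 35 (5 events):
  after event 1 (t=5: DEL y): {}
  after event 2 (t=11: SET z = 39): {z=39}
  after event 3 (t=16: INC y by 10): {y=10, z=39}
  after event 4 (t=23: SET x = -1): {x=-1, y=10, z=39}
  after event 5 (t=30: INC x by 13): {x=12, y=10, z=39}

Answer: {x=12, y=10, z=39}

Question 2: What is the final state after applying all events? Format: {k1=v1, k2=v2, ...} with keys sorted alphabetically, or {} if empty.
  after event 1 (t=5: DEL y): {}
  after event 2 (t=11: SET z = 39): {z=39}
  after event 3 (t=16: INC y by 10): {y=10, z=39}
  after event 4 (t=23: SET x = -1): {x=-1, y=10, z=39}
  after event 5 (t=30: INC x by 13): {x=12, y=10, z=39}
  after event 6 (t=39: SET y = 46): {x=12, y=46, z=39}
  after event 7 (t=46: SET y = -5): {x=12, y=-5, z=39}
  after event 8 (t=51: SET z = 36): {x=12, y=-5, z=36}
  after event 9 (t=52: INC y by 10): {x=12, y=5, z=36}
  after event 10 (t=61: SET x = 16): {x=16, y=5, z=36}
  after event 11 (t=69: SET y = 16): {x=16, y=16, z=36}
  after event 12 (t=75: INC x by 3): {x=19, y=16, z=36}

Answer: {x=19, y=16, z=36}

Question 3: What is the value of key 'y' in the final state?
Track key 'y' through all 12 events:
  event 1 (t=5: DEL y): y (absent) -> (absent)
  event 2 (t=11: SET z = 39): y unchanged
  event 3 (t=16: INC y by 10): y (absent) -> 10
  event 4 (t=23: SET x = -1): y unchanged
  event 5 (t=30: INC x by 13): y unchanged
  event 6 (t=39: SET y = 46): y 10 -> 46
  event 7 (t=46: SET y = -5): y 46 -> -5
  event 8 (t=51: SET z = 36): y unchanged
  event 9 (t=52: INC y by 10): y -5 -> 5
  event 10 (t=61: SET x = 16): y unchanged
  event 11 (t=69: SET y = 16): y 5 -> 16
  event 12 (t=75: INC x by 3): y unchanged
Final: y = 16

Answer: 16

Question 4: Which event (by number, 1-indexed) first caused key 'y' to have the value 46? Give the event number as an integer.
Answer: 6

Derivation:
Looking for first event where y becomes 46:
  event 3: y = 10
  event 4: y = 10
  event 5: y = 10
  event 6: y 10 -> 46  <-- first match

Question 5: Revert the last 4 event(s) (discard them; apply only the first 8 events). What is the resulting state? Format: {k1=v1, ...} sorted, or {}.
Keep first 8 events (discard last 4):
  after event 1 (t=5: DEL y): {}
  after event 2 (t=11: SET z = 39): {z=39}
  after event 3 (t=16: INC y by 10): {y=10, z=39}
  after event 4 (t=23: SET x = -1): {x=-1, y=10, z=39}
  after event 5 (t=30: INC x by 13): {x=12, y=10, z=39}
  after event 6 (t=39: SET y = 46): {x=12, y=46, z=39}
  after event 7 (t=46: SET y = -5): {x=12, y=-5, z=39}
  after event 8 (t=51: SET z = 36): {x=12, y=-5, z=36}

Answer: {x=12, y=-5, z=36}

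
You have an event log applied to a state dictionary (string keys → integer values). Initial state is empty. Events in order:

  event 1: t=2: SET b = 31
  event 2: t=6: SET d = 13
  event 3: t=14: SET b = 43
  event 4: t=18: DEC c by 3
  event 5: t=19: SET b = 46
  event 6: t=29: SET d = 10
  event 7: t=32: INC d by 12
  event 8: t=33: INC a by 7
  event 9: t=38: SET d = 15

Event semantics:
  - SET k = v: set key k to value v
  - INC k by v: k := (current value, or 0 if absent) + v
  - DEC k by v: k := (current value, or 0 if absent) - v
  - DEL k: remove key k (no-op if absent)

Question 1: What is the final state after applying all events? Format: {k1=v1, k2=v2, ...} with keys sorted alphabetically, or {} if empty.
  after event 1 (t=2: SET b = 31): {b=31}
  after event 2 (t=6: SET d = 13): {b=31, d=13}
  after event 3 (t=14: SET b = 43): {b=43, d=13}
  after event 4 (t=18: DEC c by 3): {b=43, c=-3, d=13}
  after event 5 (t=19: SET b = 46): {b=46, c=-3, d=13}
  after event 6 (t=29: SET d = 10): {b=46, c=-3, d=10}
  after event 7 (t=32: INC d by 12): {b=46, c=-3, d=22}
  after event 8 (t=33: INC a by 7): {a=7, b=46, c=-3, d=22}
  after event 9 (t=38: SET d = 15): {a=7, b=46, c=-3, d=15}

Answer: {a=7, b=46, c=-3, d=15}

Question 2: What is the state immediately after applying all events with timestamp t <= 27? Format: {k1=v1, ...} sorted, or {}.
Apply events with t <= 27 (5 events):
  after event 1 (t=2: SET b = 31): {b=31}
  after event 2 (t=6: SET d = 13): {b=31, d=13}
  after event 3 (t=14: SET b = 43): {b=43, d=13}
  after event 4 (t=18: DEC c by 3): {b=43, c=-3, d=13}
  after event 5 (t=19: SET b = 46): {b=46, c=-3, d=13}

Answer: {b=46, c=-3, d=13}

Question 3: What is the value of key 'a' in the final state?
Track key 'a' through all 9 events:
  event 1 (t=2: SET b = 31): a unchanged
  event 2 (t=6: SET d = 13): a unchanged
  event 3 (t=14: SET b = 43): a unchanged
  event 4 (t=18: DEC c by 3): a unchanged
  event 5 (t=19: SET b = 46): a unchanged
  event 6 (t=29: SET d = 10): a unchanged
  event 7 (t=32: INC d by 12): a unchanged
  event 8 (t=33: INC a by 7): a (absent) -> 7
  event 9 (t=38: SET d = 15): a unchanged
Final: a = 7

Answer: 7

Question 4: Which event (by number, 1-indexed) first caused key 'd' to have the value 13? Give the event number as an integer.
Looking for first event where d becomes 13:
  event 2: d (absent) -> 13  <-- first match

Answer: 2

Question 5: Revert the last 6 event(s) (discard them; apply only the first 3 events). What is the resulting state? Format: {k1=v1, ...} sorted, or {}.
Answer: {b=43, d=13}

Derivation:
Keep first 3 events (discard last 6):
  after event 1 (t=2: SET b = 31): {b=31}
  after event 2 (t=6: SET d = 13): {b=31, d=13}
  after event 3 (t=14: SET b = 43): {b=43, d=13}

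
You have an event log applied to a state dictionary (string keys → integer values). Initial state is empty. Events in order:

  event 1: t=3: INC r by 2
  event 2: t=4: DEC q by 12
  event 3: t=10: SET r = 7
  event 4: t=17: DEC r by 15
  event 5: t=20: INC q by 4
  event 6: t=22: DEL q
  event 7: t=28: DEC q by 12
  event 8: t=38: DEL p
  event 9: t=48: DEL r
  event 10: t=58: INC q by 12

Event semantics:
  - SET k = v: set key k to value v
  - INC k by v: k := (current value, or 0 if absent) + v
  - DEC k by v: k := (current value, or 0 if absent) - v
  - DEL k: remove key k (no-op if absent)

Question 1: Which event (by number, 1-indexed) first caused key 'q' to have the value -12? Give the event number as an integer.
Answer: 2

Derivation:
Looking for first event where q becomes -12:
  event 2: q (absent) -> -12  <-- first match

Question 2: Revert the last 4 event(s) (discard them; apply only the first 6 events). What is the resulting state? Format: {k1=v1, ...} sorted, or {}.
Keep first 6 events (discard last 4):
  after event 1 (t=3: INC r by 2): {r=2}
  after event 2 (t=4: DEC q by 12): {q=-12, r=2}
  after event 3 (t=10: SET r = 7): {q=-12, r=7}
  after event 4 (t=17: DEC r by 15): {q=-12, r=-8}
  after event 5 (t=20: INC q by 4): {q=-8, r=-8}
  after event 6 (t=22: DEL q): {r=-8}

Answer: {r=-8}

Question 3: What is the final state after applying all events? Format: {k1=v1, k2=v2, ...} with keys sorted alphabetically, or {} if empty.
Answer: {q=0}

Derivation:
  after event 1 (t=3: INC r by 2): {r=2}
  after event 2 (t=4: DEC q by 12): {q=-12, r=2}
  after event 3 (t=10: SET r = 7): {q=-12, r=7}
  after event 4 (t=17: DEC r by 15): {q=-12, r=-8}
  after event 5 (t=20: INC q by 4): {q=-8, r=-8}
  after event 6 (t=22: DEL q): {r=-8}
  after event 7 (t=28: DEC q by 12): {q=-12, r=-8}
  after event 8 (t=38: DEL p): {q=-12, r=-8}
  after event 9 (t=48: DEL r): {q=-12}
  after event 10 (t=58: INC q by 12): {q=0}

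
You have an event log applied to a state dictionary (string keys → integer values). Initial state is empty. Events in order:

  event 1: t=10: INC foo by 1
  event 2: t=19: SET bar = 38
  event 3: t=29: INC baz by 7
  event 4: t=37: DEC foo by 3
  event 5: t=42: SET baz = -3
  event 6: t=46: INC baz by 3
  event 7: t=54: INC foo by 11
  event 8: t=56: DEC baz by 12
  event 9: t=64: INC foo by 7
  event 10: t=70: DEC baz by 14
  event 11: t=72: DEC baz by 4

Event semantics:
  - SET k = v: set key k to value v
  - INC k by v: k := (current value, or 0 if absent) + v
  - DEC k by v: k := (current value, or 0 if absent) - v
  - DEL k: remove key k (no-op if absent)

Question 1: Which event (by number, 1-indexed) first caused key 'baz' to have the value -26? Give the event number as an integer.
Answer: 10

Derivation:
Looking for first event where baz becomes -26:
  event 3: baz = 7
  event 4: baz = 7
  event 5: baz = -3
  event 6: baz = 0
  event 7: baz = 0
  event 8: baz = -12
  event 9: baz = -12
  event 10: baz -12 -> -26  <-- first match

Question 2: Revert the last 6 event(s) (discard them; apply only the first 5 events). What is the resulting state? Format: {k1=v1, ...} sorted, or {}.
Answer: {bar=38, baz=-3, foo=-2}

Derivation:
Keep first 5 events (discard last 6):
  after event 1 (t=10: INC foo by 1): {foo=1}
  after event 2 (t=19: SET bar = 38): {bar=38, foo=1}
  after event 3 (t=29: INC baz by 7): {bar=38, baz=7, foo=1}
  after event 4 (t=37: DEC foo by 3): {bar=38, baz=7, foo=-2}
  after event 5 (t=42: SET baz = -3): {bar=38, baz=-3, foo=-2}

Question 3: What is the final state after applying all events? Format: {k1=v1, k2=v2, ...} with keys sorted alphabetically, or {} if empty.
  after event 1 (t=10: INC foo by 1): {foo=1}
  after event 2 (t=19: SET bar = 38): {bar=38, foo=1}
  after event 3 (t=29: INC baz by 7): {bar=38, baz=7, foo=1}
  after event 4 (t=37: DEC foo by 3): {bar=38, baz=7, foo=-2}
  after event 5 (t=42: SET baz = -3): {bar=38, baz=-3, foo=-2}
  after event 6 (t=46: INC baz by 3): {bar=38, baz=0, foo=-2}
  after event 7 (t=54: INC foo by 11): {bar=38, baz=0, foo=9}
  after event 8 (t=56: DEC baz by 12): {bar=38, baz=-12, foo=9}
  after event 9 (t=64: INC foo by 7): {bar=38, baz=-12, foo=16}
  after event 10 (t=70: DEC baz by 14): {bar=38, baz=-26, foo=16}
  after event 11 (t=72: DEC baz by 4): {bar=38, baz=-30, foo=16}

Answer: {bar=38, baz=-30, foo=16}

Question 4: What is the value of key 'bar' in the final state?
Track key 'bar' through all 11 events:
  event 1 (t=10: INC foo by 1): bar unchanged
  event 2 (t=19: SET bar = 38): bar (absent) -> 38
  event 3 (t=29: INC baz by 7): bar unchanged
  event 4 (t=37: DEC foo by 3): bar unchanged
  event 5 (t=42: SET baz = -3): bar unchanged
  event 6 (t=46: INC baz by 3): bar unchanged
  event 7 (t=54: INC foo by 11): bar unchanged
  event 8 (t=56: DEC baz by 12): bar unchanged
  event 9 (t=64: INC foo by 7): bar unchanged
  event 10 (t=70: DEC baz by 14): bar unchanged
  event 11 (t=72: DEC baz by 4): bar unchanged
Final: bar = 38

Answer: 38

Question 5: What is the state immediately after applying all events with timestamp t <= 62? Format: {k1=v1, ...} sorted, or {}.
Apply events with t <= 62 (8 events):
  after event 1 (t=10: INC foo by 1): {foo=1}
  after event 2 (t=19: SET bar = 38): {bar=38, foo=1}
  after event 3 (t=29: INC baz by 7): {bar=38, baz=7, foo=1}
  after event 4 (t=37: DEC foo by 3): {bar=38, baz=7, foo=-2}
  after event 5 (t=42: SET baz = -3): {bar=38, baz=-3, foo=-2}
  after event 6 (t=46: INC baz by 3): {bar=38, baz=0, foo=-2}
  after event 7 (t=54: INC foo by 11): {bar=38, baz=0, foo=9}
  after event 8 (t=56: DEC baz by 12): {bar=38, baz=-12, foo=9}

Answer: {bar=38, baz=-12, foo=9}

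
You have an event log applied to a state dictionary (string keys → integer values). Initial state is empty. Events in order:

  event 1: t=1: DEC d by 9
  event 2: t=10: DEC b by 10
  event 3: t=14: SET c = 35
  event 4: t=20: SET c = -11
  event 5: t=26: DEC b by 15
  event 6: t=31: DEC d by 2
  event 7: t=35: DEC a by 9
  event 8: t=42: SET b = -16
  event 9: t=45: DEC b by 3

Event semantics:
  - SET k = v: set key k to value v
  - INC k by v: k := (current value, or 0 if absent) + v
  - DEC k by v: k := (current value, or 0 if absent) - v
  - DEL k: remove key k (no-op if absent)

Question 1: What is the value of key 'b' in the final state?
Answer: -19

Derivation:
Track key 'b' through all 9 events:
  event 1 (t=1: DEC d by 9): b unchanged
  event 2 (t=10: DEC b by 10): b (absent) -> -10
  event 3 (t=14: SET c = 35): b unchanged
  event 4 (t=20: SET c = -11): b unchanged
  event 5 (t=26: DEC b by 15): b -10 -> -25
  event 6 (t=31: DEC d by 2): b unchanged
  event 7 (t=35: DEC a by 9): b unchanged
  event 8 (t=42: SET b = -16): b -25 -> -16
  event 9 (t=45: DEC b by 3): b -16 -> -19
Final: b = -19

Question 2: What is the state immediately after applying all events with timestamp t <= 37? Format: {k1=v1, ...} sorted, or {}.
Answer: {a=-9, b=-25, c=-11, d=-11}

Derivation:
Apply events with t <= 37 (7 events):
  after event 1 (t=1: DEC d by 9): {d=-9}
  after event 2 (t=10: DEC b by 10): {b=-10, d=-9}
  after event 3 (t=14: SET c = 35): {b=-10, c=35, d=-9}
  after event 4 (t=20: SET c = -11): {b=-10, c=-11, d=-9}
  after event 5 (t=26: DEC b by 15): {b=-25, c=-11, d=-9}
  after event 6 (t=31: DEC d by 2): {b=-25, c=-11, d=-11}
  after event 7 (t=35: DEC a by 9): {a=-9, b=-25, c=-11, d=-11}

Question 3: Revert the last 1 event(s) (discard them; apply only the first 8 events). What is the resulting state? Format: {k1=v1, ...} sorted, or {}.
Keep first 8 events (discard last 1):
  after event 1 (t=1: DEC d by 9): {d=-9}
  after event 2 (t=10: DEC b by 10): {b=-10, d=-9}
  after event 3 (t=14: SET c = 35): {b=-10, c=35, d=-9}
  after event 4 (t=20: SET c = -11): {b=-10, c=-11, d=-9}
  after event 5 (t=26: DEC b by 15): {b=-25, c=-11, d=-9}
  after event 6 (t=31: DEC d by 2): {b=-25, c=-11, d=-11}
  after event 7 (t=35: DEC a by 9): {a=-9, b=-25, c=-11, d=-11}
  after event 8 (t=42: SET b = -16): {a=-9, b=-16, c=-11, d=-11}

Answer: {a=-9, b=-16, c=-11, d=-11}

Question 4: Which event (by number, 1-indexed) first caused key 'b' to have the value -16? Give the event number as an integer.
Answer: 8

Derivation:
Looking for first event where b becomes -16:
  event 2: b = -10
  event 3: b = -10
  event 4: b = -10
  event 5: b = -25
  event 6: b = -25
  event 7: b = -25
  event 8: b -25 -> -16  <-- first match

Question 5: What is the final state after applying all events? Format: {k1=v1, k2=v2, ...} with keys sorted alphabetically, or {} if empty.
Answer: {a=-9, b=-19, c=-11, d=-11}

Derivation:
  after event 1 (t=1: DEC d by 9): {d=-9}
  after event 2 (t=10: DEC b by 10): {b=-10, d=-9}
  after event 3 (t=14: SET c = 35): {b=-10, c=35, d=-9}
  after event 4 (t=20: SET c = -11): {b=-10, c=-11, d=-9}
  after event 5 (t=26: DEC b by 15): {b=-25, c=-11, d=-9}
  after event 6 (t=31: DEC d by 2): {b=-25, c=-11, d=-11}
  after event 7 (t=35: DEC a by 9): {a=-9, b=-25, c=-11, d=-11}
  after event 8 (t=42: SET b = -16): {a=-9, b=-16, c=-11, d=-11}
  after event 9 (t=45: DEC b by 3): {a=-9, b=-19, c=-11, d=-11}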